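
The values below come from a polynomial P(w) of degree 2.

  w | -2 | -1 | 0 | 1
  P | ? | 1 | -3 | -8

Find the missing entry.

4

The 3 known values determine P uniquely (degree ≤ 2).
Evaluate each Lagrange basis at w = -2:
L_0(-2) = (-2)·(-3)/[(-1)·(-2)] = 3
L_1(-2) = (-1)·(-3)/[(1)·(-1)] = -3
L_2(-2) = (-1)·(-2)/[(2)·(1)] = 1
Sum: 1·(3) + (-3)·(-3) + (-8)·(1) = 4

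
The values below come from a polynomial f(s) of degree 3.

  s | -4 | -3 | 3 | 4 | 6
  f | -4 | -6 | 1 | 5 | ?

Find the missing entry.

The 4 known values determine f uniquely (degree ≤ 3).
Evaluate each Lagrange basis at s = 6:
L_0(6) = (9)·(3)·(2)/[(-1)·(-7)·(-8)] = -27/28
L_1(6) = (10)·(3)·(2)/[(1)·(-6)·(-7)] = 10/7
L_2(6) = (10)·(9)·(2)/[(7)·(6)·(-1)] = -30/7
L_3(6) = (10)·(9)·(3)/[(8)·(7)·(1)] = 135/28
Sum: (-4)·(-27/28) + (-6)·(10/7) + 1·(-30/7) + 5·(135/28) = 423/28

423/28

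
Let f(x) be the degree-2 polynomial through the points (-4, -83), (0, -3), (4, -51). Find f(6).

Using Newton's divided-difference form:
f[-4,0] = (-3 - (-83)) / (0 - (-4)) = 20
f[0,4] = (-51 - (-3)) / (4 - 0) = -12
f[-4,0,4] = (-12 - 20) / (4 - (-4)) = -4
f(6) = -83 + 20·(10) + (-4)·(10)·(6) = -123

-123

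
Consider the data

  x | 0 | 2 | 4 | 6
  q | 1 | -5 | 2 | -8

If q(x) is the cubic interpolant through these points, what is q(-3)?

100

Using Newton's divided-difference form:
q[0,2] = (-5 - 1) / (2 - 0) = -3
q[2,4] = (2 - (-5)) / (4 - 2) = 7/2
q[4,6] = (-8 - 2) / (6 - 4) = -5
q[0,2,4] = (7/2 - (-3)) / (4 - 0) = 13/8
q[2,4,6] = (-5 - 7/2) / (6 - 2) = -17/8
q[0,2,4,6] = (-17/8 - 13/8) / (6 - 0) = -5/8
q(-3) = 1 + (-3)·(-3) + (13/8)·(-3)·(-5) + (-5/8)·(-3)·(-5)·(-7) = 100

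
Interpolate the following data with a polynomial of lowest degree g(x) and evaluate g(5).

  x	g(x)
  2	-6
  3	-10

-18

L_0(5) = (2)/[(-1)] = -2
L_1(5) = (3)/[(1)] = 3
Sum: (-6)·(-2) + (-10)·(3) = -18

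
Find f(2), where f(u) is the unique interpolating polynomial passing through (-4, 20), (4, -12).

Evaluate each Lagrange basis at u = 2:
L_0(2) = (-2)/[(-8)] = 1/4
L_1(2) = (6)/[(8)] = 3/4
Sum: 20·(1/4) + (-12)·(3/4) = -4

-4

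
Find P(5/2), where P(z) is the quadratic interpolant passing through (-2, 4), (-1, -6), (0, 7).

1121/8

Using Newton's divided-difference form:
P[-2,-1] = (-6 - 4) / (-1 - (-2)) = -10
P[-1,0] = (7 - (-6)) / (0 - (-1)) = 13
P[-2,-1,0] = (13 - (-10)) / (0 - (-2)) = 23/2
P(5/2) = 4 + (-10)·(9/2) + (23/2)·(9/2)·(7/2) = 1121/8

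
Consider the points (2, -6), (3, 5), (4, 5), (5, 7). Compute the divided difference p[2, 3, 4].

p[2,3] = (5 - (-6)) / (3 - 2) = 11
p[3,4] = (5 - 5) / (4 - 3) = 0
p[2,3,4] = (0 - 11) / (4 - 2) = -11/2

-11/2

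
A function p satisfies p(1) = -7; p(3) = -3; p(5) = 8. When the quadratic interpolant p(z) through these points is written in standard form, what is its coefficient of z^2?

Build the Lagrange basis polynomials:
L_0(z) = (z - 3)(z - 5) / [8] = (1/8)z^2 - z + 15/8
L_1(z) = (z - 1)(z - 5) / [-4] = -(1/4)z^2 + (3/2)z - 5/4
L_2(z) = (z - 1)(z - 3) / [8] = (1/8)z^2 - (1/2)z + 3/8
p(z) = (-7)·L_0 + (-3)·L_1 + 8·L_2
Only the coefficient of z^2 is needed; take it from each L_i and combine:
(-7)·(1/8) + (-3)·(-1/4) + 8·(1/8) = 7/8

7/8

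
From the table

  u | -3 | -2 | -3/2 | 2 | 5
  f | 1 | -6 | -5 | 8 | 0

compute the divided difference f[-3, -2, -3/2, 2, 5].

89/780

f[-3,-2] = (-6 - 1) / (-2 - (-3)) = -7
f[-2,-3/2] = (-5 - (-6)) / (-3/2 - (-2)) = 2
f[-3/2,2] = (8 - (-5)) / (2 - (-3/2)) = 26/7
f[2,5] = (0 - 8) / (5 - 2) = -8/3
f[-3,-2,-3/2] = (2 - (-7)) / (-3/2 - (-3)) = 6
f[-2,-3/2,2] = (26/7 - 2) / (2 - (-2)) = 3/7
f[-3/2,2,5] = (-8/3 - 26/7) / (5 - (-3/2)) = -268/273
f[-3,-2,-3/2,2] = (3/7 - 6) / (2 - (-3)) = -39/35
f[-2,-3/2,2,5] = (-268/273 - 3/7) / (5 - (-2)) = -55/273
f[-3,-2,-3/2,2,5] = (-55/273 - (-39/35)) / (5 - (-3)) = 89/780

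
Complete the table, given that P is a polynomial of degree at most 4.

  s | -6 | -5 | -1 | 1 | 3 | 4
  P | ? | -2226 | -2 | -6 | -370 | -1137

-4717

The 5 known values determine P uniquely (degree ≤ 4).
L_0(-6) = (-5)·(-7)·(-9)·(-10)/[(-4)·(-6)·(-8)·(-9)] = 175/96
L_1(-6) = (-1)·(-7)·(-9)·(-10)/[(4)·(-2)·(-4)·(-5)] = -63/16
L_2(-6) = (-1)·(-5)·(-9)·(-10)/[(6)·(2)·(-2)·(-3)] = 25/4
L_3(-6) = (-1)·(-5)·(-7)·(-10)/[(8)·(4)·(2)·(-1)] = -175/32
L_4(-6) = (-1)·(-5)·(-7)·(-9)/[(9)·(5)·(3)·(1)] = 7/3
Sum: (-2226)·(175/96) + (-2)·(-63/16) + (-6)·(25/4) + (-370)·(-175/32) + (-1137)·(7/3) = -4717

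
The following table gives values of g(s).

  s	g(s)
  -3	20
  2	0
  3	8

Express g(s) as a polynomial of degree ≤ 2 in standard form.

L_0(s) = (s - 2)(s - 3) / [30] = (1/30)s^2 - (1/6)s + 1/5
L_1(s) = (s + 3)(s - 3) / [-5] = -(1/5)s^2 + 9/5
L_2(s) = (s + 3)(s - 2) / [6] = (1/6)s^2 + (1/6)s - 1
g(s) = 20·L_0 + 0·L_1 + 8·L_2
  20·L_0(s) = (2/3)s^2 - (10/3)s + 4
  0·L_1(s) = 0
  8·L_2(s) = (4/3)s^2 + (4/3)s - 8
Adding term by term: 2s^2 - 2s - 4

g(s) = 2s^2 - 2s - 4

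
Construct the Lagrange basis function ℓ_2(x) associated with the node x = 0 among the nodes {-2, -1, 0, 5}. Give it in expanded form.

ℓ_2(x) = -(1/10)x^3 + (1/5)x^2 + (13/10)x + 1

ℓ_2(x) = (x + 2)(x + 1)(x - 5) / [(2)·(1)·(-5)]
       = (x^3 - 2x^2 - 13x - 10) / (-10)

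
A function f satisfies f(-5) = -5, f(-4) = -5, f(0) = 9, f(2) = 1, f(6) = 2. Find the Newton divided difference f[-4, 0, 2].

f[-4,0] = (9 - (-5)) / (0 - (-4)) = 7/2
f[0,2] = (1 - 9) / (2 - 0) = -4
f[-4,0,2] = (-4 - 7/2) / (2 - (-4)) = -5/4

-5/4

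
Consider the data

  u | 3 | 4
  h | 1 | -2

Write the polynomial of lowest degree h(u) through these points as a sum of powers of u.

Build the Lagrange basis polynomials:
L_0(u) = (u - 4) / [-1] = -u + 4
L_1(u) = (u - 3) / [1] = u - 3
h(u) = 1·L_0 + (-2)·L_1
  1·L_0(u) = -u + 4
  (-2)·L_1(u) = -2u + 6
Adding term by term: -3u + 10

h(u) = -3u + 10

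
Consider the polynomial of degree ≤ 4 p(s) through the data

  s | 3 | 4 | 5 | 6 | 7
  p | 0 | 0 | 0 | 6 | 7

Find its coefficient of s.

Build the Lagrange basis polynomials:
L_0(s) = (s - 4)(s - 5)(s - 6)(s - 7) / [24] = (1/24)s^4 - (11/12)s^3 + (179/24)s^2 - (319/12)s + 35
L_1(s) = (s - 3)(s - 5)(s - 6)(s - 7) / [-6] = -(1/6)s^4 + (7/2)s^3 - (161/6)s^2 + (177/2)s - 105
L_2(s) = (s - 3)(s - 4)(s - 6)(s - 7) / [4] = (1/4)s^4 - 5s^3 + (145/4)s^2 - (225/2)s + 126
L_3(s) = (s - 3)(s - 4)(s - 5)(s - 7) / [-6] = -(1/6)s^4 + (19/6)s^3 - (131/6)s^2 + (389/6)s - 70
L_4(s) = (s - 3)(s - 4)(s - 5)(s - 6) / [24] = (1/24)s^4 - (3/4)s^3 + (119/24)s^2 - (57/4)s + 15
p(s) = 0·L_0 + 0·L_1 + 0·L_2 + 6·L_3 + 7·L_4
Only the coefficient of s is needed; take it from each L_i and combine:
0·(-319/12) + 0·(177/2) + 0·(-225/2) + 6·(389/6) + 7·(-57/4) = 1157/4

1157/4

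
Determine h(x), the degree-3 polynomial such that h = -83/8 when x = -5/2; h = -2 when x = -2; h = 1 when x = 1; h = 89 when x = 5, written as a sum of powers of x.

Newton's divided differences:
h[-5/2,-2] = (-2 - (-83/8)) / (-2 - (-5/2)) = 67/4
h[-2,1] = (1 - (-2)) / (1 - (-2)) = 1
h[1,5] = (89 - 1) / (5 - 1) = 22
h[-5/2,-2,1] = (1 - 67/4) / (1 - (-5/2)) = -9/2
h[-2,1,5] = (22 - 1) / (5 - (-2)) = 3
h[-5/2,-2,1,5] = (3 - (-9/2)) / (5 - (-5/2)) = 1
h(x) = -83/8 + (67/4)·(x + 5/2) + (-9/2)·(x + 5/2)(x + 2) + 1·(x + 5/2)(x + 2)(x - 1)
Expanding: h(x) = x^3 - x^2 - 3x + 4

h(x) = x^3 - x^2 - 3x + 4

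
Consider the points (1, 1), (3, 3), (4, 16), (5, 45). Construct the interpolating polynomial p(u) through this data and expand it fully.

Newton's divided differences:
p[1,3] = (3 - 1) / (3 - 1) = 1
p[3,4] = (16 - 3) / (4 - 3) = 13
p[4,5] = (45 - 16) / (5 - 4) = 29
p[1,3,4] = (13 - 1) / (4 - 1) = 4
p[3,4,5] = (29 - 13) / (5 - 3) = 8
p[1,3,4,5] = (8 - 4) / (5 - 1) = 1
p(u) = 1 + 1·(u - 1) + 4·(u - 1)(u - 3) + 1·(u - 1)(u - 3)(u - 4)
Expanding: p(u) = u^3 - 4u^2 + 4u

p(u) = u^3 - 4u^2 + 4u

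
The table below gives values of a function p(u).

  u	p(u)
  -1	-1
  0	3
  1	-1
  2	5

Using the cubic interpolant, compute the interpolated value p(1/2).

7/8

Evaluate each Lagrange basis at u = 1/2:
L_0(1/2) = (1/2)·(-1/2)·(-3/2)/[(-1)·(-2)·(-3)] = -1/16
L_1(1/2) = (3/2)·(-1/2)·(-3/2)/[(1)·(-1)·(-2)] = 9/16
L_2(1/2) = (3/2)·(1/2)·(-3/2)/[(2)·(1)·(-1)] = 9/16
L_3(1/2) = (3/2)·(1/2)·(-1/2)/[(3)·(2)·(1)] = -1/16
Sum: (-1)·(-1/16) + 3·(9/16) + (-1)·(9/16) + 5·(-1/16) = 7/8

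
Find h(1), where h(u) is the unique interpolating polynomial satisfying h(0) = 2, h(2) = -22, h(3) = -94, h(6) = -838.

2

Evaluate each Lagrange basis at u = 1:
L_0(1) = (-1)·(-2)·(-5)/[(-2)·(-3)·(-6)] = 5/18
L_1(1) = (1)·(-2)·(-5)/[(2)·(-1)·(-4)] = 5/4
L_2(1) = (1)·(-1)·(-5)/[(3)·(1)·(-3)] = -5/9
L_3(1) = (1)·(-1)·(-2)/[(6)·(4)·(3)] = 1/36
Sum: 2·(5/18) + (-22)·(5/4) + (-94)·(-5/9) + (-838)·(1/36) = 2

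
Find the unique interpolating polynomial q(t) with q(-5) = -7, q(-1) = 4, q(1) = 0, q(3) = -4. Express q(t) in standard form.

Newton's divided differences:
q[-5,-1] = (4 - (-7)) / (-1 - (-5)) = 11/4
q[-1,1] = (0 - 4) / (1 - (-1)) = -2
q[1,3] = (-4 - 0) / (3 - 1) = -2
q[-5,-1,1] = (-2 - 11/4) / (1 - (-5)) = -19/24
q[-1,1,3] = (-2 - (-2)) / (3 - (-1)) = 0
q[-5,-1,1,3] = (0 - (-19/24)) / (3 - (-5)) = 19/192
q(t) = -7 + (11/4)·(t + 5) + (-19/24)·(t + 5)(t + 1) + (19/192)·(t + 5)(t + 1)(t - 1)
Expanding: q(t) = (19/192)t^3 - (19/64)t^2 - (403/192)t + 147/64

q(t) = (19/192)t^3 - (19/64)t^2 - (403/192)t + 147/64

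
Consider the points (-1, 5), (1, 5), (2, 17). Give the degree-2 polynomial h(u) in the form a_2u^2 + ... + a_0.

h(u) = 4u^2 + 1

L_0(u) = (u - 1)(u - 2) / [6] = (1/6)u^2 - (1/2)u + 1/3
L_1(u) = (u + 1)(u - 2) / [-2] = -(1/2)u^2 + (1/2)u + 1
L_2(u) = (u + 1)(u - 1) / [3] = (1/3)u^2 - 1/3
h(u) = 5·L_0 + 5·L_1 + 17·L_2
  5·L_0(u) = (5/6)u^2 - (5/2)u + 5/3
  5·L_1(u) = -(5/2)u^2 + (5/2)u + 5
  17·L_2(u) = (17/3)u^2 - 17/3
Adding term by term: 4u^2 + 1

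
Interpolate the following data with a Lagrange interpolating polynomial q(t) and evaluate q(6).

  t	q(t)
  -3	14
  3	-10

L_0(6) = (3)/[(-6)] = -1/2
L_1(6) = (9)/[(6)] = 3/2
Sum: 14·(-1/2) + (-10)·(3/2) = -22

-22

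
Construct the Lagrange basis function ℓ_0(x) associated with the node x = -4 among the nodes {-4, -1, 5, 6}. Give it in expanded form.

ℓ_0(x) = (x + 1)(x - 5)(x - 6) / [(-3)·(-9)·(-10)]
       = (x^3 - 10x^2 + 19x + 30) / (-270)

ℓ_0(x) = -(1/270)x^3 + (1/27)x^2 - (19/270)x - 1/9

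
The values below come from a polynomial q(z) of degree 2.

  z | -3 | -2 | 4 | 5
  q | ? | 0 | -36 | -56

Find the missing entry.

The 3 known values determine q uniquely (degree ≤ 2).
Evaluate each Lagrange basis at z = -3:
L_0(-3) = (-7)·(-8)/[(-6)·(-7)] = 4/3
L_1(-3) = (-1)·(-8)/[(6)·(-1)] = -4/3
L_2(-3) = (-1)·(-7)/[(7)·(1)] = 1
Sum: 0 + (-36)·(-4/3) + (-56)·(1) = -8

-8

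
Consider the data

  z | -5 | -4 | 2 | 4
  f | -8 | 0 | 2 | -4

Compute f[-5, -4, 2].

f[-5,-4] = (0 - (-8)) / (-4 - (-5)) = 8
f[-4,2] = (2 - 0) / (2 - (-4)) = 1/3
f[-5,-4,2] = (1/3 - 8) / (2 - (-5)) = -23/21

-23/21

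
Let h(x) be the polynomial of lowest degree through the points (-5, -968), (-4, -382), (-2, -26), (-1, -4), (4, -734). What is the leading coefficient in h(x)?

The leading coefficient equals the top divided difference h[-5,-4,-2,-1,4].
h[-5,-4] = (-382 - (-968)) / (-4 - (-5)) = 586
h[-4,-2] = (-26 - (-382)) / (-2 - (-4)) = 178
h[-2,-1] = (-4 - (-26)) / (-1 - (-2)) = 22
h[-1,4] = (-734 - (-4)) / (4 - (-1)) = -146
h[-5,-4,-2] = (178 - 586) / (-2 - (-5)) = -136
h[-4,-2,-1] = (22 - 178) / (-1 - (-4)) = -52
h[-2,-1,4] = (-146 - 22) / (4 - (-2)) = -28
h[-5,-4,-2,-1] = (-52 - (-136)) / (-1 - (-5)) = 21
h[-4,-2,-1,4] = (-28 - (-52)) / (4 - (-4)) = 3
h[-5,-4,-2,-1,4] = (3 - 21) / (4 - (-5)) = -2

-2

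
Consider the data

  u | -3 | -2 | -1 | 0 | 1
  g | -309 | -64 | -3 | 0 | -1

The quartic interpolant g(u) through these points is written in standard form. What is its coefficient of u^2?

Build the Lagrange basis polynomials:
L_0(u) = (u + 2)(u + 1)u(u - 1) / [24] = (1/24)u^4 + (1/12)u^3 - (1/24)u^2 - (1/12)u
L_1(u) = (u + 3)(u + 1)u(u - 1) / [-6] = -(1/6)u^4 - (1/2)u^3 + (1/6)u^2 + (1/2)u
L_2(u) = (u + 3)(u + 2)u(u - 1) / [4] = (1/4)u^4 + u^3 + (1/4)u^2 - (3/2)u
L_3(u) = (u + 3)(u + 2)(u + 1)(u - 1) / [-6] = -(1/6)u^4 - (5/6)u^3 - (5/6)u^2 + (5/6)u + 1
L_4(u) = (u + 3)(u + 2)(u + 1)u / [24] = (1/24)u^4 + (1/4)u^3 + (11/24)u^2 + (1/4)u
g(u) = (-309)·L_0 + (-64)·L_1 + (-3)·L_2 + 0·L_3 + (-1)·L_4
Only the coefficient of u^2 is needed; take it from each L_i and combine:
(-309)·(-1/24) + (-64)·(1/6) + (-3)·(1/4) + 0·(-5/6) + (-1)·(11/24) = 1

1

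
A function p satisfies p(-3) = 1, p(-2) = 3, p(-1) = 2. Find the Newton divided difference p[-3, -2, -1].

p[-3,-2] = (3 - 1) / (-2 - (-3)) = 2
p[-2,-1] = (2 - 3) / (-1 - (-2)) = -1
p[-3,-2,-1] = (-1 - 2) / (-1 - (-3)) = -3/2

-3/2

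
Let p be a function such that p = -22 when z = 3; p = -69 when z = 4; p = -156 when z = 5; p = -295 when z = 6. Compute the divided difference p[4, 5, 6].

p[4,5] = (-156 - (-69)) / (5 - 4) = -87
p[5,6] = (-295 - (-156)) / (6 - 5) = -139
p[4,5,6] = (-139 - (-87)) / (6 - 4) = -26

-26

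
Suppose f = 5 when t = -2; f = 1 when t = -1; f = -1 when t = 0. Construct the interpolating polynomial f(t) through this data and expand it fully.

L_0(t) = (t + 1)t / [2] = (1/2)t^2 + (1/2)t
L_1(t) = (t + 2)t / [-1] = -t^2 - 2t
L_2(t) = (t + 2)(t + 1) / [2] = (1/2)t^2 + (3/2)t + 1
f(t) = 5·L_0 + 1·L_1 + (-1)·L_2
  5·L_0(t) = (5/2)t^2 + (5/2)t
  1·L_1(t) = -t^2 - 2t
  (-1)·L_2(t) = -(1/2)t^2 - (3/2)t - 1
Adding term by term: t^2 - t - 1

f(t) = t^2 - t - 1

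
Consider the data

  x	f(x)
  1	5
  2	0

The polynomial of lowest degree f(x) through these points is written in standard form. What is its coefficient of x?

L_0(x) = (x - 2) / [-1] = -x + 2
L_1(x) = (x - 1) / [1] = x - 1
f(x) = 5·L_0 + 0·L_1
Only the coefficient of x is needed; take it from each L_i and combine:
5·(-1) + 0·(1) = -5

-5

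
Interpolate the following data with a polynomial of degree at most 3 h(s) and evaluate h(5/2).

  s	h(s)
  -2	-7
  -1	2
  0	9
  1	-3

L_0(5/2) = (7/2)·(5/2)·(3/2)/[(-1)·(-2)·(-3)] = -35/16
L_1(5/2) = (9/2)·(5/2)·(3/2)/[(1)·(-1)·(-2)] = 135/16
L_2(5/2) = (9/2)·(7/2)·(3/2)/[(2)·(1)·(-1)] = -189/16
L_3(5/2) = (9/2)·(7/2)·(5/2)/[(3)·(2)·(1)] = 105/16
Sum: (-7)·(-35/16) + 2·(135/16) + 9·(-189/16) + (-3)·(105/16) = -1501/16

-1501/16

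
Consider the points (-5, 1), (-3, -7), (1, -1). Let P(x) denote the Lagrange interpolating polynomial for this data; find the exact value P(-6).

L_0(-6) = (-3)·(-7)/[(-2)·(-6)] = 7/4
L_1(-6) = (-1)·(-7)/[(2)·(-4)] = -7/8
L_2(-6) = (-1)·(-3)/[(6)·(4)] = 1/8
Sum: 1·(7/4) + (-7)·(-7/8) + (-1)·(1/8) = 31/4

31/4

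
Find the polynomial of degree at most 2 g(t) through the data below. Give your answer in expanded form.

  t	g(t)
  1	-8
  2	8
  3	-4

g(t) = -14t^2 + 58t - 52

Build the Lagrange basis polynomials:
L_0(t) = (t - 2)(t - 3) / [2] = (1/2)t^2 - (5/2)t + 3
L_1(t) = (t - 1)(t - 3) / [-1] = -t^2 + 4t - 3
L_2(t) = (t - 1)(t - 2) / [2] = (1/2)t^2 - (3/2)t + 1
g(t) = (-8)·L_0 + 8·L_1 + (-4)·L_2
  (-8)·L_0(t) = -4t^2 + 20t - 24
  8·L_1(t) = -8t^2 + 32t - 24
  (-4)·L_2(t) = -2t^2 + 6t - 4
Adding term by term: -14t^2 + 58t - 52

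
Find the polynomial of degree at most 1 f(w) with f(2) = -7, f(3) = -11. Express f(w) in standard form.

f(w) = -4w + 1

Build the Lagrange basis polynomials:
L_0(w) = (w - 3) / [-1] = -w + 3
L_1(w) = (w - 2) / [1] = w - 2
f(w) = (-7)·L_0 + (-11)·L_1
  (-7)·L_0(w) = 7w - 21
  (-11)·L_1(w) = -11w + 22
Adding term by term: -4w + 1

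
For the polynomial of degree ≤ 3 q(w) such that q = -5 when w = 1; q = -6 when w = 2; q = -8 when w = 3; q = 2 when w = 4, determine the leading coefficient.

L_0(w) = (w - 2)(w - 3)(w - 4) / [-6] = -(1/6)w^3 + (3/2)w^2 - (13/3)w + 4
L_1(w) = (w - 1)(w - 3)(w - 4) / [2] = (1/2)w^3 - 4w^2 + (19/2)w - 6
L_2(w) = (w - 1)(w - 2)(w - 4) / [-2] = -(1/2)w^3 + (7/2)w^2 - 7w + 4
L_3(w) = (w - 1)(w - 2)(w - 3) / [6] = (1/6)w^3 - w^2 + (11/6)w - 1
q(w) = (-5)·L_0 + (-6)·L_1 + (-8)·L_2 + 2·L_3
Only the coefficient of w^3 is needed; take it from each L_i and combine:
(-5)·(-1/6) + (-6)·(1/2) + (-8)·(-1/2) + 2·(1/6) = 13/6

13/6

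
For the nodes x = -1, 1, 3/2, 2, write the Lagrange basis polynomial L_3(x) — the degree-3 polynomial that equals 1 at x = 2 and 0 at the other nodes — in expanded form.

L_3(x) = (x + 1)(x - 1)(x - 3/2) / [(3)·(1)·(1/2)]
       = (x^3 - (3/2)x^2 - x + 3/2) / (3/2)

L_3(x) = (2/3)x^3 - x^2 - (2/3)x + 1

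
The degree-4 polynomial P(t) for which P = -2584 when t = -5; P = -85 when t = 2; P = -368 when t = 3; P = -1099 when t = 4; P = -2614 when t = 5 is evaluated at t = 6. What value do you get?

-5345

L_0(6) = (4)·(3)·(2)·(1)/[(-7)·(-8)·(-9)·(-10)] = 1/210
L_1(6) = (11)·(3)·(2)·(1)/[(7)·(-1)·(-2)·(-3)] = -11/7
L_2(6) = (11)·(4)·(2)·(1)/[(8)·(1)·(-1)·(-2)] = 11/2
L_3(6) = (11)·(4)·(3)·(1)/[(9)·(2)·(1)·(-1)] = -22/3
L_4(6) = (11)·(4)·(3)·(2)/[(10)·(3)·(2)·(1)] = 22/5
Sum: (-2584)·(1/210) + (-85)·(-11/7) + (-368)·(11/2) + (-1099)·(-22/3) + (-2614)·(22/5) = -5345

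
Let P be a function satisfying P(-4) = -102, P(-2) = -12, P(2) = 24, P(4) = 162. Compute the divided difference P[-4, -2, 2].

P[-4,-2] = (-12 - (-102)) / (-2 - (-4)) = 45
P[-2,2] = (24 - (-12)) / (2 - (-2)) = 9
P[-4,-2,2] = (9 - 45) / (2 - (-4)) = -6

-6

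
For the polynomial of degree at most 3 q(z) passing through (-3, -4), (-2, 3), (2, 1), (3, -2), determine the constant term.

Build the Lagrange basis polynomials:
L_0(z) = (z + 2)(z - 2)(z - 3) / [-30] = -(1/30)z^3 + (1/10)z^2 + (2/15)z - 2/5
L_1(z) = (z + 3)(z - 2)(z - 3) / [20] = (1/20)z^3 - (1/10)z^2 - (9/20)z + 9/10
L_2(z) = (z + 3)(z + 2)(z - 3) / [-20] = -(1/20)z^3 - (1/10)z^2 + (9/20)z + 9/10
L_3(z) = (z + 3)(z + 2)(z - 2) / [30] = (1/30)z^3 + (1/10)z^2 - (2/15)z - 2/5
q(z) = (-4)·L_0 + 3·L_1 + 1·L_2 + (-2)·L_3
Only the constant term is needed; take it from each L_i and combine:
(-4)·(-2/5) + 3·(9/10) + 1·(9/10) + (-2)·(-2/5) = 6

6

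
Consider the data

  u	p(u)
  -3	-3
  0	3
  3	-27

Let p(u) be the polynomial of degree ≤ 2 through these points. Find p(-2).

Using Newton's divided-difference form:
p[-3,0] = (3 - (-3)) / (0 - (-3)) = 2
p[0,3] = (-27 - 3) / (3 - 0) = -10
p[-3,0,3] = (-10 - 2) / (3 - (-3)) = -2
p(-2) = -3 + 2·(1) + (-2)·(1)·(-2) = 3

3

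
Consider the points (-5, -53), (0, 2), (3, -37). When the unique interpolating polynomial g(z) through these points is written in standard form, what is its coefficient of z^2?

L_0(z) = z(z - 3) / [40] = (1/40)z^2 - (3/40)z
L_1(z) = (z + 5)(z - 3) / [-15] = -(1/15)z^2 - (2/15)z + 1
L_2(z) = (z + 5)z / [24] = (1/24)z^2 + (5/24)z
g(z) = (-53)·L_0 + 2·L_1 + (-37)·L_2
Only the coefficient of z^2 is needed; take it from each L_i and combine:
(-53)·(1/40) + 2·(-1/15) + (-37)·(1/24) = -3

-3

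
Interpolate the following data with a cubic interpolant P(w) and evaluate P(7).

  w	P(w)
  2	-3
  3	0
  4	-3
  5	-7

2

Evaluate each Lagrange basis at w = 7:
L_0(7) = (4)·(3)·(2)/[(-1)·(-2)·(-3)] = -4
L_1(7) = (5)·(3)·(2)/[(1)·(-1)·(-2)] = 15
L_2(7) = (5)·(4)·(2)/[(2)·(1)·(-1)] = -20
L_3(7) = (5)·(4)·(3)/[(3)·(2)·(1)] = 10
Sum: (-3)·(-4) + 0 + (-3)·(-20) + (-7)·(10) = 2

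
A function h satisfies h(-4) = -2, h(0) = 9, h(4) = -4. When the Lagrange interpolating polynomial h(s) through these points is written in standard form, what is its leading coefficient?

-3/4

L_0(s) = s(s - 4) / [32] = (1/32)s^2 - (1/8)s
L_1(s) = (s + 4)(s - 4) / [-16] = -(1/16)s^2 + 1
L_2(s) = (s + 4)s / [32] = (1/32)s^2 + (1/8)s
h(s) = (-2)·L_0 + 9·L_1 + (-4)·L_2
Only the coefficient of s^2 is needed; take it from each L_i and combine:
(-2)·(1/32) + 9·(-1/16) + (-4)·(1/32) = -3/4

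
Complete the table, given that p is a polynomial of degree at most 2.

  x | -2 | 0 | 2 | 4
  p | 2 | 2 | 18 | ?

The 3 known values determine p uniquely (degree ≤ 2).
L_0(4) = (4)·(2)/[(-2)·(-4)] = 1
L_1(4) = (6)·(2)/[(2)·(-2)] = -3
L_2(4) = (6)·(4)/[(4)·(2)] = 3
Sum: 2·(1) + 2·(-3) + 18·(3) = 50

50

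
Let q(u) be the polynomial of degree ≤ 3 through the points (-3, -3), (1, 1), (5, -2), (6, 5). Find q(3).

Evaluate each Lagrange basis at u = 3:
L_0(3) = (2)·(-2)·(-3)/[(-4)·(-8)·(-9)] = -1/24
L_1(3) = (6)·(-2)·(-3)/[(4)·(-4)·(-5)] = 9/20
L_2(3) = (6)·(2)·(-3)/[(8)·(4)·(-1)] = 9/8
L_3(3) = (6)·(2)·(-2)/[(9)·(5)·(1)] = -8/15
Sum: (-3)·(-1/24) + 1·(9/20) + (-2)·(9/8) + 5·(-8/15) = -521/120

-521/120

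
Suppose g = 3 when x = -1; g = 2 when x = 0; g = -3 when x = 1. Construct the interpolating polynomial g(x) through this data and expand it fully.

Build the Lagrange basis polynomials:
L_0(x) = x(x - 1) / [2] = (1/2)x^2 - (1/2)x
L_1(x) = (x + 1)(x - 1) / [-1] = -x^2 + 1
L_2(x) = (x + 1)x / [2] = (1/2)x^2 + (1/2)x
g(x) = 3·L_0 + 2·L_1 + (-3)·L_2
  3·L_0(x) = (3/2)x^2 - (3/2)x
  2·L_1(x) = -2x^2 + 2
  (-3)·L_2(x) = -(3/2)x^2 - (3/2)x
Adding term by term: -2x^2 - 3x + 2

g(x) = -2x^2 - 3x + 2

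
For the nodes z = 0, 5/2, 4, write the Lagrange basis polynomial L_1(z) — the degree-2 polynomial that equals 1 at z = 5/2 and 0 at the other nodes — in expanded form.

L_1(z) = z(z - 4) / [(5/2)·(-3/2)]
       = (z^2 - 4z) / (-15/4)

L_1(z) = -(4/15)z^2 + (16/15)z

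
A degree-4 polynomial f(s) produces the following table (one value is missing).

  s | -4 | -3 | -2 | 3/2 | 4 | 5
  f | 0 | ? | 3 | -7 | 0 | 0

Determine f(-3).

1886/385

The 5 known values determine f uniquely (degree ≤ 4).
Evaluate each Lagrange basis at s = -3:
L_0(-3) = (-1)·(-9/2)·(-7)·(-8)/[(-2)·(-11/2)·(-8)·(-9)] = 7/22
L_1(-3) = (1)·(-9/2)·(-7)·(-8)/[(2)·(-7/2)·(-6)·(-7)] = 6/7
L_2(-3) = (1)·(-1)·(-7)·(-8)/[(11/2)·(7/2)·(-5/2)·(-7/2)] = -128/385
L_3(-3) = (1)·(-1)·(-9/2)·(-8)/[(8)·(6)·(5/2)·(-1)] = 3/10
L_4(-3) = (1)·(-1)·(-9/2)·(-7)/[(9)·(7)·(7/2)·(1)] = -1/7
Sum: 0 + 3·(6/7) + (-7)·(-128/385) + 0 + 0 = 1886/385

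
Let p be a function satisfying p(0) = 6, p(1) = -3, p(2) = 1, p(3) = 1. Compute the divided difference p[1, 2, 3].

p[1,2] = (1 - (-3)) / (2 - 1) = 4
p[2,3] = (1 - 1) / (3 - 2) = 0
p[1,2,3] = (0 - 4) / (3 - 1) = -2

-2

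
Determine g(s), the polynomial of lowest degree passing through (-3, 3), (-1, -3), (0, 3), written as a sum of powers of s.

g(s) = 3s^2 + 9s + 3

Newton's divided differences:
g[-3,-1] = (-3 - 3) / (-1 - (-3)) = -3
g[-1,0] = (3 - (-3)) / (0 - (-1)) = 6
g[-3,-1,0] = (6 - (-3)) / (0 - (-3)) = 3
g(s) = 3 + (-3)·(s + 3) + 3·(s + 3)(s + 1)
Expanding: g(s) = 3s^2 + 9s + 3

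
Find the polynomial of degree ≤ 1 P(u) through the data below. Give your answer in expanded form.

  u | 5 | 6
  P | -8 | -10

L_0(u) = (u - 6) / [-1] = -u + 6
L_1(u) = (u - 5) / [1] = u - 5
P(u) = (-8)·L_0 + (-10)·L_1
  (-8)·L_0(u) = 8u - 48
  (-10)·L_1(u) = -10u + 50
Adding term by term: -2u + 2

P(u) = -2u + 2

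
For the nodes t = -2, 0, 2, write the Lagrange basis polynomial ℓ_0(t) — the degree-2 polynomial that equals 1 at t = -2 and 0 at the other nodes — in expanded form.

ℓ_0(t) = t(t - 2) / [(-2)·(-4)]
       = (t^2 - 2t) / (8)

ℓ_0(t) = (1/8)t^2 - (1/4)t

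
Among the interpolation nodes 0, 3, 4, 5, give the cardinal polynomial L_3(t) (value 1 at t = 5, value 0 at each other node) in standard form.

L_3(t) = t(t - 3)(t - 4) / [(5)·(2)·(1)]
       = (t^3 - 7t^2 + 12t) / (10)

L_3(t) = (1/10)t^3 - (7/10)t^2 + (6/5)t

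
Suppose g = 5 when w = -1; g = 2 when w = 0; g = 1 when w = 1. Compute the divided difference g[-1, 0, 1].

g[-1,0] = (2 - 5) / (0 - (-1)) = -3
g[0,1] = (1 - 2) / (1 - 0) = -1
g[-1,0,1] = (-1 - (-3)) / (1 - (-1)) = 1

1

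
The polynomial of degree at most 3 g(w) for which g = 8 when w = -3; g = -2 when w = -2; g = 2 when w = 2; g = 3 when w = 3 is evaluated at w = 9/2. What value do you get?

Evaluate each Lagrange basis at w = 9/2:
L_0(9/2) = (13/2)·(5/2)·(3/2)/[(-1)·(-5)·(-6)] = -13/16
L_1(9/2) = (15/2)·(5/2)·(3/2)/[(1)·(-4)·(-5)] = 45/32
L_2(9/2) = (15/2)·(13/2)·(3/2)/[(5)·(4)·(-1)] = -117/32
L_3(9/2) = (15/2)·(13/2)·(5/2)/[(6)·(5)·(1)] = 65/16
Sum: 8·(-13/16) + (-2)·(45/32) + 2·(-117/32) + 3·(65/16) = -71/16

-71/16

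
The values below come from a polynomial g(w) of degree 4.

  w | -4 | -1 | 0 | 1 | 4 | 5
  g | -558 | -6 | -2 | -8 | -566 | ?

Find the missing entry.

The 5 known values determine g uniquely (degree ≤ 4).
L_0(5) = (6)·(5)·(4)·(1)/[(-3)·(-4)·(-5)·(-8)] = 1/4
L_1(5) = (9)·(5)·(4)·(1)/[(3)·(-1)·(-2)·(-5)] = -6
L_2(5) = (9)·(6)·(4)·(1)/[(4)·(1)·(-1)·(-4)] = 27/2
L_3(5) = (9)·(6)·(5)·(1)/[(5)·(2)·(1)·(-3)] = -9
L_4(5) = (9)·(6)·(5)·(4)/[(8)·(5)·(4)·(3)] = 9/4
Sum: (-558)·(1/4) + (-6)·(-6) + (-2)·(27/2) + (-8)·(-9) + (-566)·(9/4) = -1332

-1332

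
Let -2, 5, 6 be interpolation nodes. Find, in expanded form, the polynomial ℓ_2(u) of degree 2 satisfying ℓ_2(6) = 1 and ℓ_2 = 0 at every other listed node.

ℓ_2(u) = (u + 2)(u - 5) / [(8)·(1)]
       = (u^2 - 3u - 10) / (8)

ℓ_2(u) = (1/8)u^2 - (3/8)u - 5/4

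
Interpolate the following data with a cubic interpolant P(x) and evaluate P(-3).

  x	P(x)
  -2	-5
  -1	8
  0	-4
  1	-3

Evaluate each Lagrange basis at x = -3:
L_0(-3) = (-2)·(-3)·(-4)/[(-1)·(-2)·(-3)] = 4
L_1(-3) = (-1)·(-3)·(-4)/[(1)·(-1)·(-2)] = -6
L_2(-3) = (-1)·(-2)·(-4)/[(2)·(1)·(-1)] = 4
L_3(-3) = (-1)·(-2)·(-3)/[(3)·(2)·(1)] = -1
Sum: (-5)·(4) + 8·(-6) + (-4)·(4) + (-3)·(-1) = -81

-81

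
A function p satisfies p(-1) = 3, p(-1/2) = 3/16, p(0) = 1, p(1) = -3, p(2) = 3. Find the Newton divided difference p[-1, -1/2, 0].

p[-1,-1/2] = (3/16 - 3) / (-1/2 - (-1)) = -45/8
p[-1/2,0] = (1 - 3/16) / (0 - (-1/2)) = 13/8
p[-1,-1/2,0] = (13/8 - (-45/8)) / (0 - (-1)) = 29/4

29/4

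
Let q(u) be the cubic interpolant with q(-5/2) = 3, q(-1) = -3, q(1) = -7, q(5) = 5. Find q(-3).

L_0(-3) = (-2)·(-4)·(-8)/[(-3/2)·(-7/2)·(-15/2)] = 512/315
L_1(-3) = (-1/2)·(-4)·(-8)/[(3/2)·(-2)·(-6)] = -8/9
L_2(-3) = (-1/2)·(-2)·(-8)/[(7/2)·(2)·(-4)] = 2/7
L_3(-3) = (-1/2)·(-2)·(-4)/[(15/2)·(6)·(4)] = -1/45
Sum: 3·(512/315) + (-3)·(-8/9) + (-7)·(2/7) + 5·(-1/45) = 1711/315

1711/315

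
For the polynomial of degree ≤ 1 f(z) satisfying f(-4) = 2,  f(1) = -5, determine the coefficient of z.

The leading coefficient equals the top divided difference f[-4,1].
f[-4,1] = (-5 - 2) / (1 - (-4)) = -7/5

-7/5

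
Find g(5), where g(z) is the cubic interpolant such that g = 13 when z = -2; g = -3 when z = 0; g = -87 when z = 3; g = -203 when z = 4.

Evaluate each Lagrange basis at z = 5:
L_0(5) = (5)·(2)·(1)/[(-2)·(-5)·(-6)] = -1/6
L_1(5) = (7)·(2)·(1)/[(2)·(-3)·(-4)] = 7/12
L_2(5) = (7)·(5)·(1)/[(5)·(3)·(-1)] = -7/3
L_3(5) = (7)·(5)·(2)/[(6)·(4)·(1)] = 35/12
Sum: 13·(-1/6) + (-3)·(7/12) + (-87)·(-7/3) + (-203)·(35/12) = -393

-393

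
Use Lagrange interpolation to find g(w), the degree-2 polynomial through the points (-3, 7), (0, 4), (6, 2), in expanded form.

g(w) = (2/27)w^2 - (7/9)w + 4

Build the Lagrange basis polynomials:
L_0(w) = w(w - 6) / [27] = (1/27)w^2 - (2/9)w
L_1(w) = (w + 3)(w - 6) / [-18] = -(1/18)w^2 + (1/6)w + 1
L_2(w) = (w + 3)w / [54] = (1/54)w^2 + (1/18)w
g(w) = 7·L_0 + 4·L_1 + 2·L_2
  7·L_0(w) = (7/27)w^2 - (14/9)w
  4·L_1(w) = -(2/9)w^2 + (2/3)w + 4
  2·L_2(w) = (1/27)w^2 + (1/9)w
Adding term by term: (2/27)w^2 - (7/9)w + 4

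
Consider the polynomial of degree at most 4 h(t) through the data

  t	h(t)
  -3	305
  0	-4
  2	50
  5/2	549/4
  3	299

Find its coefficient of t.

-1

Build the Lagrange basis polynomials:
L_0(t) = t(t - 2)(t - 5/2)(t - 3) / [495] = (1/495)t^4 - (1/66)t^3 + (37/990)t^2 - (1/33)t
L_1(t) = (t + 3)(t - 2)(t - 5/2)(t - 3) / [-45] = -(1/45)t^4 + (1/10)t^3 + (4/45)t^2 - (9/10)t + 1
L_2(t) = (t + 3)t(t - 5/2)(t - 3) / [5] = (1/5)t^4 - (1/2)t^3 - (9/5)t^2 + (9/2)t
L_3(t) = (t + 3)t(t - 2)(t - 3) / [-55/16] = -(16/55)t^4 + (32/55)t^3 + (144/55)t^2 - (288/55)t
L_4(t) = (t + 3)t(t - 2)(t - 5/2) / [9] = (1/9)t^4 - (1/6)t^3 - (17/18)t^2 + (5/3)t
h(t) = 305·L_0 + (-4)·L_1 + 50·L_2 + (549/4)·L_3 + 299·L_4
Only the coefficient of t is needed; take it from each L_i and combine:
305·(-1/33) + (-4)·(-9/10) + 50·(9/2) + (549/4)·(-288/55) + 299·(5/3) = -1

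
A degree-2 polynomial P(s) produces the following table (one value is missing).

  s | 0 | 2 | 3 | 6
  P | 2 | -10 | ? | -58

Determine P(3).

The 3 known values determine P uniquely (degree ≤ 2).
Evaluate each Lagrange basis at s = 3:
L_0(3) = (1)·(-3)/[(-2)·(-6)] = -1/4
L_1(3) = (3)·(-3)/[(2)·(-4)] = 9/8
L_2(3) = (3)·(1)/[(6)·(4)] = 1/8
Sum: 2·(-1/4) + (-10)·(9/8) + (-58)·(1/8) = -19

-19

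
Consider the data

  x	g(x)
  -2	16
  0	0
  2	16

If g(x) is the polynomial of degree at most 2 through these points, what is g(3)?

36

Evaluate each Lagrange basis at x = 3:
L_0(3) = (3)·(1)/[(-2)·(-4)] = 3/8
L_1(3) = (5)·(1)/[(2)·(-2)] = -5/4
L_2(3) = (5)·(3)/[(4)·(2)] = 15/8
Sum: 16·(3/8) + 0 + 16·(15/8) = 36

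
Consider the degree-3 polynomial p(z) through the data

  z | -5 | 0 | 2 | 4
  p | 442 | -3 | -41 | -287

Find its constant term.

-3

L_0(z) = z(z - 2)(z - 4) / [-315] = -(1/315)z^3 + (2/105)z^2 - (8/315)z
L_1(z) = (z + 5)(z - 2)(z - 4) / [40] = (1/40)z^3 - (1/40)z^2 - (11/20)z + 1
L_2(z) = (z + 5)z(z - 4) / [-28] = -(1/28)z^3 - (1/28)z^2 + (5/7)z
L_3(z) = (z + 5)z(z - 2) / [72] = (1/72)z^3 + (1/24)z^2 - (5/36)z
p(z) = 442·L_0 + (-3)·L_1 + (-41)·L_2 + (-287)·L_3
Only the constant term is needed; take it from each L_i and combine:
442·(0) + (-3)·(1) + (-41)·(0) + (-287)·(0) = -3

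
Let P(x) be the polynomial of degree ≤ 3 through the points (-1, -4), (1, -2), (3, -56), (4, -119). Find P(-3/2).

-61/8

L_0(-3/2) = (-5/2)·(-9/2)·(-11/2)/[(-2)·(-4)·(-5)] = 99/64
L_1(-3/2) = (-1/2)·(-9/2)·(-11/2)/[(2)·(-2)·(-3)] = -33/32
L_2(-3/2) = (-1/2)·(-5/2)·(-11/2)/[(4)·(2)·(-1)] = 55/64
L_3(-3/2) = (-1/2)·(-5/2)·(-9/2)/[(5)·(3)·(1)] = -3/8
Sum: (-4)·(99/64) + (-2)·(-33/32) + (-56)·(55/64) + (-119)·(-3/8) = -61/8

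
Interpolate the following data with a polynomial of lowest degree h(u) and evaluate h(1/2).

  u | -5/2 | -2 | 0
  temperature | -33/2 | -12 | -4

-9/2

Evaluate each Lagrange basis at u = 1/2:
L_0(1/2) = (5/2)·(1/2)/[(-1/2)·(-5/2)] = 1
L_1(1/2) = (3)·(1/2)/[(1/2)·(-2)] = -3/2
L_2(1/2) = (3)·(5/2)/[(5/2)·(2)] = 3/2
Sum: (-33/2)·(1) + (-12)·(-3/2) + (-4)·(3/2) = -9/2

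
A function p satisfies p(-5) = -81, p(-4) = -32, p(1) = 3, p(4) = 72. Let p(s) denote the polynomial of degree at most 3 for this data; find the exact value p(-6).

-158

Evaluate each Lagrange basis at s = -6:
L_0(-6) = (-2)·(-7)·(-10)/[(-1)·(-6)·(-9)] = 70/27
L_1(-6) = (-1)·(-7)·(-10)/[(1)·(-5)·(-8)] = -7/4
L_2(-6) = (-1)·(-2)·(-10)/[(6)·(5)·(-3)] = 2/9
L_3(-6) = (-1)·(-2)·(-7)/[(9)·(8)·(3)] = -7/108
Sum: (-81)·(70/27) + (-32)·(-7/4) + 3·(2/9) + 72·(-7/108) = -158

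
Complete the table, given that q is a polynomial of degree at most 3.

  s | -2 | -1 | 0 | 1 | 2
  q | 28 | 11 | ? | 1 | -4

4

The 4 known values determine q uniquely (degree ≤ 3).
Evaluate each Lagrange basis at s = 0:
L_0(0) = (1)·(-1)·(-2)/[(-1)·(-3)·(-4)] = -1/6
L_1(0) = (2)·(-1)·(-2)/[(1)·(-2)·(-3)] = 2/3
L_2(0) = (2)·(1)·(-2)/[(3)·(2)·(-1)] = 2/3
L_3(0) = (2)·(1)·(-1)/[(4)·(3)·(1)] = -1/6
Sum: 28·(-1/6) + 11·(2/3) + 1·(2/3) + (-4)·(-1/6) = 4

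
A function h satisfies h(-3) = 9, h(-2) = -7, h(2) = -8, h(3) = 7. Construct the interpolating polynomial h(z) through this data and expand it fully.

Build the Lagrange basis polynomials:
L_0(z) = (z + 2)(z - 2)(z - 3) / [-30] = -(1/30)z^3 + (1/10)z^2 + (2/15)z - 2/5
L_1(z) = (z + 3)(z - 2)(z - 3) / [20] = (1/20)z^3 - (1/10)z^2 - (9/20)z + 9/10
L_2(z) = (z + 3)(z + 2)(z - 3) / [-20] = -(1/20)z^3 - (1/10)z^2 + (9/20)z + 9/10
L_3(z) = (z + 3)(z + 2)(z - 2) / [30] = (1/30)z^3 + (1/10)z^2 - (2/15)z - 2/5
h(z) = 9·L_0 + (-7)·L_1 + (-8)·L_2 + 7·L_3
  9·L_0(z) = -(3/10)z^3 + (9/10)z^2 + (6/5)z - 18/5
  (-7)·L_1(z) = -(7/20)z^3 + (7/10)z^2 + (63/20)z - 63/10
  (-8)·L_2(z) = (2/5)z^3 + (4/5)z^2 - (18/5)z - 36/5
  7·L_3(z) = (7/30)z^3 + (7/10)z^2 - (14/15)z - 14/5
Adding term by term: -(1/60)z^3 + (31/10)z^2 - (11/60)z - 199/10

h(z) = -(1/60)z^3 + (31/10)z^2 - (11/60)z - 199/10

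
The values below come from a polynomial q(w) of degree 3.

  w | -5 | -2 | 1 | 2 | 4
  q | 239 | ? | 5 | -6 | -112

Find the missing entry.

14

The 4 known values determine q uniquely (degree ≤ 3).
Evaluate each Lagrange basis at w = -2:
L_0(-2) = (-3)·(-4)·(-6)/[(-6)·(-7)·(-9)] = 4/21
L_1(-2) = (3)·(-4)·(-6)/[(6)·(-1)·(-3)] = 4
L_2(-2) = (3)·(-3)·(-6)/[(7)·(1)·(-2)] = -27/7
L_3(-2) = (3)·(-3)·(-4)/[(9)·(3)·(2)] = 2/3
Sum: 239·(4/21) + 5·(4) + (-6)·(-27/7) + (-112)·(2/3) = 14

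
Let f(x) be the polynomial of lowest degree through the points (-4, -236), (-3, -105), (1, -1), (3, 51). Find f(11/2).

3223/8

Using Newton's divided-difference form:
f[-4,-3] = (-105 - (-236)) / (-3 - (-4)) = 131
f[-3,1] = (-1 - (-105)) / (1 - (-3)) = 26
f[1,3] = (51 - (-1)) / (3 - 1) = 26
f[-4,-3,1] = (26 - 131) / (1 - (-4)) = -21
f[-3,1,3] = (26 - 26) / (3 - (-3)) = 0
f[-4,-3,1,3] = (0 - (-21)) / (3 - (-4)) = 3
f(11/2) = -236 + 131·(19/2) + (-21)·(19/2)·(17/2) + 3·(19/2)·(17/2)·(9/2) = 3223/8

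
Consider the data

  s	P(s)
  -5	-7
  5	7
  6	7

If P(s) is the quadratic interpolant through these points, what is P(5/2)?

Evaluate each Lagrange basis at s = 5/2:
L_0(5/2) = (-5/2)·(-7/2)/[(-10)·(-11)] = 7/88
L_1(5/2) = (15/2)·(-7/2)/[(10)·(-1)] = 21/8
L_2(5/2) = (15/2)·(-5/2)/[(11)·(1)] = -75/44
Sum: (-7)·(7/88) + 7·(21/8) + 7·(-75/44) = 259/44

259/44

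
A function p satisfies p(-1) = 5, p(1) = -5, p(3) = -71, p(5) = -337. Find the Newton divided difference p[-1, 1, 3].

-7

p[-1,1] = (-5 - 5) / (1 - (-1)) = -5
p[1,3] = (-71 - (-5)) / (3 - 1) = -33
p[-1,1,3] = (-33 - (-5)) / (3 - (-1)) = -7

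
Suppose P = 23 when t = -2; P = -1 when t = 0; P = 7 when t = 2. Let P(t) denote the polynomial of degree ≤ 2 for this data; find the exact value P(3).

23

Evaluate each Lagrange basis at t = 3:
L_0(3) = (3)·(1)/[(-2)·(-4)] = 3/8
L_1(3) = (5)·(1)/[(2)·(-2)] = -5/4
L_2(3) = (5)·(3)/[(4)·(2)] = 15/8
Sum: 23·(3/8) + (-1)·(-5/4) + 7·(15/8) = 23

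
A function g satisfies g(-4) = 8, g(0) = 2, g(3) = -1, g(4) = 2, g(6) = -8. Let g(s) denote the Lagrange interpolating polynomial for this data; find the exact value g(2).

-689/210

L_0(2) = (2)·(-1)·(-2)·(-4)/[(-4)·(-7)·(-8)·(-10)] = -1/140
L_1(2) = (6)·(-1)·(-2)·(-4)/[(4)·(-3)·(-4)·(-6)] = 1/6
L_2(2) = (6)·(2)·(-2)·(-4)/[(7)·(3)·(-1)·(-3)] = 32/21
L_3(2) = (6)·(2)·(-1)·(-4)/[(8)·(4)·(1)·(-2)] = -3/4
L_4(2) = (6)·(2)·(-1)·(-2)/[(10)·(6)·(3)·(2)] = 1/15
Sum: 8·(-1/140) + 2·(1/6) + (-1)·(32/21) + 2·(-3/4) + (-8)·(1/15) = -689/210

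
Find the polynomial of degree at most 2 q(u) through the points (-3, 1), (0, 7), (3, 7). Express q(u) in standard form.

Build the Lagrange basis polynomials:
L_0(u) = u(u - 3) / [18] = (1/18)u^2 - (1/6)u
L_1(u) = (u + 3)(u - 3) / [-9] = -(1/9)u^2 + 1
L_2(u) = (u + 3)u / [18] = (1/18)u^2 + (1/6)u
q(u) = 1·L_0 + 7·L_1 + 7·L_2
  1·L_0(u) = (1/18)u^2 - (1/6)u
  7·L_1(u) = -(7/9)u^2 + 7
  7·L_2(u) = (7/18)u^2 + (7/6)u
Adding term by term: -(1/3)u^2 + u + 7

q(u) = -(1/3)u^2 + u + 7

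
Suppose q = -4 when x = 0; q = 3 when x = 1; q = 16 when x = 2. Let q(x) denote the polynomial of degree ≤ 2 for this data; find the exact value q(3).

35

Evaluate each Lagrange basis at x = 3:
L_0(3) = (2)·(1)/[(-1)·(-2)] = 1
L_1(3) = (3)·(1)/[(1)·(-1)] = -3
L_2(3) = (3)·(2)/[(2)·(1)] = 3
Sum: (-4)·(1) + 3·(-3) + 16·(3) = 35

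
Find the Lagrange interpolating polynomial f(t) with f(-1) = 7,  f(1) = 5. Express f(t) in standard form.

Build the Lagrange basis polynomials:
L_0(t) = (t - 1) / [-2] = -(1/2)t + 1/2
L_1(t) = (t + 1) / [2] = (1/2)t + 1/2
f(t) = 7·L_0 + 5·L_1
  7·L_0(t) = -(7/2)t + 7/2
  5·L_1(t) = (5/2)t + 5/2
Adding term by term: -t + 6

f(t) = -t + 6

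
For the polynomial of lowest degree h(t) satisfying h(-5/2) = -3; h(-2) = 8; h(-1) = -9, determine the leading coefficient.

The leading coefficient equals the top divided difference h[-5/2,-2,-1].
h[-5/2,-2] = (8 - (-3)) / (-2 - (-5/2)) = 22
h[-2,-1] = (-9 - 8) / (-1 - (-2)) = -17
h[-5/2,-2,-1] = (-17 - 22) / (-1 - (-5/2)) = -26

-26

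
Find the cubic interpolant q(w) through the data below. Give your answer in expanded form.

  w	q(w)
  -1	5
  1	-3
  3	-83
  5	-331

q(w) = -2w^3 - 3w^2 - 2w + 4

Build the Lagrange basis polynomials:
L_0(w) = (w - 1)(w - 3)(w - 5) / [-48] = -(1/48)w^3 + (3/16)w^2 - (23/48)w + 5/16
L_1(w) = (w + 1)(w - 3)(w - 5) / [16] = (1/16)w^3 - (7/16)w^2 + (7/16)w + 15/16
L_2(w) = (w + 1)(w - 1)(w - 5) / [-16] = -(1/16)w^3 + (5/16)w^2 + (1/16)w - 5/16
L_3(w) = (w + 1)(w - 1)(w - 3) / [48] = (1/48)w^3 - (1/16)w^2 - (1/48)w + 1/16
q(w) = 5·L_0 + (-3)·L_1 + (-83)·L_2 + (-331)·L_3
  5·L_0(w) = -(5/48)w^3 + (15/16)w^2 - (115/48)w + 25/16
  (-3)·L_1(w) = -(3/16)w^3 + (21/16)w^2 - (21/16)w - 45/16
  (-83)·L_2(w) = (83/16)w^3 - (415/16)w^2 - (83/16)w + 415/16
  (-331)·L_3(w) = -(331/48)w^3 + (331/16)w^2 + (331/48)w - 331/16
Adding term by term: -2w^3 - 3w^2 - 2w + 4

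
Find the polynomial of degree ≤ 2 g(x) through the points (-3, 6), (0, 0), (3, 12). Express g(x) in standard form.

g(x) = x^2 + x

L_0(x) = x(x - 3) / [18] = (1/18)x^2 - (1/6)x
L_1(x) = (x + 3)(x - 3) / [-9] = -(1/9)x^2 + 1
L_2(x) = (x + 3)x / [18] = (1/18)x^2 + (1/6)x
g(x) = 6·L_0 + 0·L_1 + 12·L_2
  6·L_0(x) = (1/3)x^2 - x
  0·L_1(x) = 0
  12·L_2(x) = (2/3)x^2 + 2x
Adding term by term: x^2 + x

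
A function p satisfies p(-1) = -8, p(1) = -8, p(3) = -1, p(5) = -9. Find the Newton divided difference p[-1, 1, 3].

7/8

p[-1,1] = (-8 - (-8)) / (1 - (-1)) = 0
p[1,3] = (-1 - (-8)) / (3 - 1) = 7/2
p[-1,1,3] = (7/2 - 0) / (3 - (-1)) = 7/8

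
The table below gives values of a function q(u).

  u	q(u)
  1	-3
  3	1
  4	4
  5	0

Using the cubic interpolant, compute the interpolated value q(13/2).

Using Newton's divided-difference form:
q[1,3] = (1 - (-3)) / (3 - 1) = 2
q[3,4] = (4 - 1) / (4 - 3) = 3
q[4,5] = (0 - 4) / (5 - 4) = -4
q[1,3,4] = (3 - 2) / (4 - 1) = 1/3
q[3,4,5] = (-4 - 3) / (5 - 3) = -7/2
q[1,3,4,5] = (-7/2 - 1/3) / (5 - 1) = -23/24
q(13/2) = -3 + 2·(11/2) + (1/3)·(11/2)·(7/2) + (-23/24)·(11/2)·(7/2)·(5/2) = -2029/64

-2029/64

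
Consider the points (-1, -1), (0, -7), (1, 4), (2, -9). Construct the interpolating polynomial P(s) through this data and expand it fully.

P(s) = -(41/6)s^3 + (17/2)s^2 + (28/3)s - 7

Build the Lagrange basis polynomials:
L_0(s) = s(s - 1)(s - 2) / [-6] = -(1/6)s^3 + (1/2)s^2 - (1/3)s
L_1(s) = (s + 1)(s - 1)(s - 2) / [2] = (1/2)s^3 - s^2 - (1/2)s + 1
L_2(s) = (s + 1)s(s - 2) / [-2] = -(1/2)s^3 + (1/2)s^2 + s
L_3(s) = (s + 1)s(s - 1) / [6] = (1/6)s^3 - (1/6)s
P(s) = (-1)·L_0 + (-7)·L_1 + 4·L_2 + (-9)·L_3
  (-1)·L_0(s) = (1/6)s^3 - (1/2)s^2 + (1/3)s
  (-7)·L_1(s) = -(7/2)s^3 + 7s^2 + (7/2)s - 7
  4·L_2(s) = -2s^3 + 2s^2 + 4s
  (-9)·L_3(s) = -(3/2)s^3 + (3/2)s
Adding term by term: -(41/6)s^3 + (17/2)s^2 + (28/3)s - 7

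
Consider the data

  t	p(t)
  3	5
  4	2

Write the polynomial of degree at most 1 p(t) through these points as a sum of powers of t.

Build the Lagrange basis polynomials:
L_0(t) = (t - 4) / [-1] = -t + 4
L_1(t) = (t - 3) / [1] = t - 3
p(t) = 5·L_0 + 2·L_1
  5·L_0(t) = -5t + 20
  2·L_1(t) = 2t - 6
Adding term by term: -3t + 14

p(t) = -3t + 14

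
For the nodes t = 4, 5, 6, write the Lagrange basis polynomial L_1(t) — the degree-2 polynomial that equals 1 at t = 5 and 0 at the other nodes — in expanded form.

L_1(t) = -t^2 + 10t - 24

L_1(t) = (t - 4)(t - 6) / [(1)·(-1)]
       = (t^2 - 10t + 24) / (-1)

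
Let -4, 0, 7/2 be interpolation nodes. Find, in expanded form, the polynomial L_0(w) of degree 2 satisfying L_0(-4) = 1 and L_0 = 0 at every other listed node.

L_0(w) = w(w - 7/2) / [(-4)·(-15/2)]
       = (w^2 - (7/2)w) / (30)

L_0(w) = (1/30)w^2 - (7/60)w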